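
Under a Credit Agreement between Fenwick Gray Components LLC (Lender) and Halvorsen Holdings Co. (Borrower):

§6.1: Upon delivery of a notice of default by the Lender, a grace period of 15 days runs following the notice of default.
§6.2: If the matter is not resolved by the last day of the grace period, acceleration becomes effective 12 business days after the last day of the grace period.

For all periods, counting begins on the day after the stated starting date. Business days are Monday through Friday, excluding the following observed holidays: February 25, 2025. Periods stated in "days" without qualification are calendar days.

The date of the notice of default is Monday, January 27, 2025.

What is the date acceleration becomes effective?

Adding 15 calendar days to January 27, 2025 gives February 11, 2025, which is the last day of the grace period.
From Tuesday, February 11, 2025, 12 business days (Feb 12, Feb 13, Feb 14, Feb 17, …, Feb 26, Feb 27, Feb 28, skipping weekends and the listed holiday on Feb 25) brings us to Friday, February 28, 2025, which is the date acceleration becomes effective.

February 28, 2025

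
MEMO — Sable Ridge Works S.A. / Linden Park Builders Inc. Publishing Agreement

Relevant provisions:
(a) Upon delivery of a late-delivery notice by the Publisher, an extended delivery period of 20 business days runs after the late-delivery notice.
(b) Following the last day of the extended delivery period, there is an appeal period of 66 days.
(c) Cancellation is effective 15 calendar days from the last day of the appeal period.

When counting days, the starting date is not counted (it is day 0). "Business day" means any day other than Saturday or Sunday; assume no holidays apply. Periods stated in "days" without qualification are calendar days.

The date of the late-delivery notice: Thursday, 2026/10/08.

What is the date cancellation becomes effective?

2027/01/25

From Thursday, 2026/10/08, 20 business days (Oct 9, Oct 12, Oct 13, Oct 14, …, Nov 3, Nov 4, Nov 5, skipping weekends) brings us to Thursday, 2026/11/05, which is the last day of the extended delivery period.
The last day of the appeal period: 66 calendar days after 2026/11/05 is 2027/01/10.
Adding 15 calendar days to 2027/01/10 gives 2027/01/25, which is the date cancellation becomes effective.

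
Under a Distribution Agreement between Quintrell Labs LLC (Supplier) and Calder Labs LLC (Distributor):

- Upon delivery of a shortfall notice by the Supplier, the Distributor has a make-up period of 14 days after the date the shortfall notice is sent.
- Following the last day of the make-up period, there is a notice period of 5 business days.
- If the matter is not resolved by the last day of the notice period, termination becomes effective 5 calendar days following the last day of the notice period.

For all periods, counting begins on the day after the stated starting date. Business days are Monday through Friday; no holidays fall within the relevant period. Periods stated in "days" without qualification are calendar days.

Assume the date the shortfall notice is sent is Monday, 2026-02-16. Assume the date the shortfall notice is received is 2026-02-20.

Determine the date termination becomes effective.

2026-03-14

Adding 14 calendar days to 2026-02-16 gives 2026-03-02, which is the last day of the make-up period.
From Monday, 2026-03-02, 5 business days (Mar 3, Mar 4, Mar 5, Mar 6, Mar 9, skipping weekends) brings us to Monday, 2026-03-09, which is the last day of the notice period.
The date termination becomes effective: 5 calendar days after 2026-03-09 is 2026-03-14.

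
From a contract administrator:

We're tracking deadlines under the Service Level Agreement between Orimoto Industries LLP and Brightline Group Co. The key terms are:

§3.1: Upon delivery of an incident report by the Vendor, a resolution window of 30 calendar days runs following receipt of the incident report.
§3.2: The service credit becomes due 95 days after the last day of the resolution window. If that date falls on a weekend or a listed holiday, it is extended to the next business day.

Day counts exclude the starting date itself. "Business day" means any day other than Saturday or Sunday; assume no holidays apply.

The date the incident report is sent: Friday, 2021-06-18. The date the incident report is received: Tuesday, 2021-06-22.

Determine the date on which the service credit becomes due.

2021-10-25

The last day of the resolution window: 2021-06-22 + 30 days = 2021-07-22.
The date on which the service credit becomes due: 95 calendar days after 2021-07-22 is 2021-10-25. 2021-10-25 is a Monday, so no roll-forward applies.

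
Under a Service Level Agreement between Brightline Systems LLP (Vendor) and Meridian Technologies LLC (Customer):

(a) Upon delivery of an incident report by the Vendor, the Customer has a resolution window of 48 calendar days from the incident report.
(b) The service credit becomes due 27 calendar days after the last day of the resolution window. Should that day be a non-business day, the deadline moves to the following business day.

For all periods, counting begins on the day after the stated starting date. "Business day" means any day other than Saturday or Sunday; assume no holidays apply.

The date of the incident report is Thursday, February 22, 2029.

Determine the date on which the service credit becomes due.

The last day of the resolution window: February 22, 2029 + 48 days = April 11, 2029.
Adding 27 calendar days to April 11, 2029 gives May 8, 2029, which is the date on which the service credit becomes due. May 8, 2029 is a Tuesday, so no roll-forward applies.

May 8, 2029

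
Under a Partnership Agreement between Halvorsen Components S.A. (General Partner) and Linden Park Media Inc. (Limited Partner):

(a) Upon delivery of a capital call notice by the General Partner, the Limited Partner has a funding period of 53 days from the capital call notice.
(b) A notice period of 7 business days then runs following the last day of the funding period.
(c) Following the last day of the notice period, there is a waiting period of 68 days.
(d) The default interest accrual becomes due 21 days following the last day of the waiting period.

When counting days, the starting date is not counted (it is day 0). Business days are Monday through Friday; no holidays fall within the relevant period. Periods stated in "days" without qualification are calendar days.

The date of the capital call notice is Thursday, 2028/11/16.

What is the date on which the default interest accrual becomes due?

Adding 53 calendar days to 2028/11/16 gives 2029/01/08, which is the last day of the funding period.
The last day of the notice period: 7 business days after Monday, 2029/01/08, skipping weekends — Jan 9, Jan 10, Jan 11, Jan 12, Jan 15, Jan 16, Jan 17 — lands on Wednesday, 2029/01/17.
The last day of the waiting period: 2029/01/17 + 68 days = 2029/03/26.
The date on which the default interest accrual becomes due: 2029/03/26 + 21 days = 2029/04/16.

2029/04/16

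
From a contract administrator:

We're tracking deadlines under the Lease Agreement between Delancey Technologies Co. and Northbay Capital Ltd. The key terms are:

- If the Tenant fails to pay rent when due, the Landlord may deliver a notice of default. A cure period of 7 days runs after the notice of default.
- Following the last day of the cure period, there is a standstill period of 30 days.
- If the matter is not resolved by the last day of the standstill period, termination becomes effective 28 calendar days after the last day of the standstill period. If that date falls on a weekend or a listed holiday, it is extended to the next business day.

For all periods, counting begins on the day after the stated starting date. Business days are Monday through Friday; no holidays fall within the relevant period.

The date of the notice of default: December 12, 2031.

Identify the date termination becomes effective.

The last day of the cure period: 7 calendar days after December 12, 2031 is December 19, 2031.
The last day of the standstill period: December 19, 2031 + 30 days = January 18, 2032.
The date termination becomes effective: January 18, 2032 + 28 days = February 15, 2032. That falls on a Sunday, so it rolls to the next business day, Monday, February 16, 2032.

February 16, 2032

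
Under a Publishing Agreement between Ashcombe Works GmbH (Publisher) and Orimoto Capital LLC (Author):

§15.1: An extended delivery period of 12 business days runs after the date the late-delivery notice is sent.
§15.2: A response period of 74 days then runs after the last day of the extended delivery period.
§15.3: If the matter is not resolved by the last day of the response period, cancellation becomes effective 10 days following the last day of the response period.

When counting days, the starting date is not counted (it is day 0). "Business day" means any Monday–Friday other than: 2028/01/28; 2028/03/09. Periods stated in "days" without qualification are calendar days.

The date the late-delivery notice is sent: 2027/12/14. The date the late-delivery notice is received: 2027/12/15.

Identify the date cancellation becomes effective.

The last day of the extended delivery period: counting 12 business days from Tuesday, 2027/12/14 (Dec 15, Dec 16, Dec 17, Dec 20, …, Dec 28, Dec 29, Dec 30, skipping weekends) reaches Thursday, 2027/12/30.
Adding 74 calendar days to 2027/12/30 gives 2028/03/13, which is the last day of the response period.
The date cancellation becomes effective: 2028/03/13 + 10 days = 2028/03/23.

2028/03/23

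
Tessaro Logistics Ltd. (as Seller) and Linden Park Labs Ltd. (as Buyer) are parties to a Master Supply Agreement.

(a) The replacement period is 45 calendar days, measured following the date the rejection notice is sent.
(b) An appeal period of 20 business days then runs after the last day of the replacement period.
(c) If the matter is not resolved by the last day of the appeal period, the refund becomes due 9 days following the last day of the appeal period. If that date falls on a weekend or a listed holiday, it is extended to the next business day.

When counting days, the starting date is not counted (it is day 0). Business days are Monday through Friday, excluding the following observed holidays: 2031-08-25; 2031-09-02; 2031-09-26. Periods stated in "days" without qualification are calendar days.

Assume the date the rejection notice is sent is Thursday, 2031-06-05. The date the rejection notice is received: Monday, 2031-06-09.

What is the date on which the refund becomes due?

Adding 45 calendar days to 2031-06-05 gives 2031-07-20, which is the last day of the replacement period.
The last day of the appeal period: counting 20 business days from Sunday, 2031-07-20 (Jul 21, Jul 22, Jul 23, Jul 24, …, Aug 13, Aug 14, Aug 15, skipping weekends) reaches Friday, 2031-08-15.
The date on which the refund becomes due: 2031-08-15 + 9 days = 2031-08-24. That falls on a Sunday, so it rolls to the next business day, Tuesday, 2031-08-26.

2031-08-26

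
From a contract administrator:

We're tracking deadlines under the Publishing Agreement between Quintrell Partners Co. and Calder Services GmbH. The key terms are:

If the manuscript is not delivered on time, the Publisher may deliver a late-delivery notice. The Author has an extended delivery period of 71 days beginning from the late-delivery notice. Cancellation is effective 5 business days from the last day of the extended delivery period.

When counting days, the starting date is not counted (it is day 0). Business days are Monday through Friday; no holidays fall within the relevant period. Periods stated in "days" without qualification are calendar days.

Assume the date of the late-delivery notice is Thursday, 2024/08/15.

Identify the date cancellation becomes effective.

Adding 71 calendar days to 2024/08/15 gives 2024/10/25, which is the last day of the extended delivery period.
The date cancellation becomes effective: 5 business days after Friday, 2024/10/25, skipping weekends — Oct 28, Oct 29, Oct 30, Oct 31, Nov 1 — lands on Friday, 2024/11/01.

2024/11/01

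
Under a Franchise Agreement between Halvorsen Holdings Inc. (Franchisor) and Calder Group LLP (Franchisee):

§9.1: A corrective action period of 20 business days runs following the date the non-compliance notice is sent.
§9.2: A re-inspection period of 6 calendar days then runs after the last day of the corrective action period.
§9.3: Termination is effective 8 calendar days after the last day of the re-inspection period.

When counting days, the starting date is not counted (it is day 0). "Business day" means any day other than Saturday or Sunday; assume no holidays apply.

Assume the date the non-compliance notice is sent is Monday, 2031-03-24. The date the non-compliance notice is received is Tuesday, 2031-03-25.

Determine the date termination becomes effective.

2031-05-05

From Monday, 2031-03-24, 20 business days (Mar 25, Mar 26, Mar 27, Mar 28, …, Apr 17, Apr 18, Apr 21, skipping weekends) brings us to Monday, 2031-04-21, which is the last day of the corrective action period.
The last day of the re-inspection period: 2031-04-21 + 6 days = 2031-04-27.
Adding 8 calendar days to 2031-04-27 gives 2031-05-05, which is the date termination becomes effective.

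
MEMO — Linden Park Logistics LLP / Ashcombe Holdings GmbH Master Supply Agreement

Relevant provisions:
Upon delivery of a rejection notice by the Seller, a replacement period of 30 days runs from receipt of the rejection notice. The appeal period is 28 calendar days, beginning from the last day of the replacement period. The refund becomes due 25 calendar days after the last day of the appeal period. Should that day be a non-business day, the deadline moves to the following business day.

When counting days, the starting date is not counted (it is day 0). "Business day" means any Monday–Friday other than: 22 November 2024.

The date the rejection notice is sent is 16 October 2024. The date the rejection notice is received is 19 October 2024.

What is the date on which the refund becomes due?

10 January 2025

The last day of the replacement period: 19 October 2024 + 30 days = 18 November 2024.
The last day of the appeal period: 28 calendar days after 18 November 2024 is 16 December 2024.
Adding 25 calendar days to 16 December 2024 gives 10 January 2025, which is the date on which the refund becomes due. 10 January 2025 is a Friday and is not a listed holiday, so no roll-forward applies.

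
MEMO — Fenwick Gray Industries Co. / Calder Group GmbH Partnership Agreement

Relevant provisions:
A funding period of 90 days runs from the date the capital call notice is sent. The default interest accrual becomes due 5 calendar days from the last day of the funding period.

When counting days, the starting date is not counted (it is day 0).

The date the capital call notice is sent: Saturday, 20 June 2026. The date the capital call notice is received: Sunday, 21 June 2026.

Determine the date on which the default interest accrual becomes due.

23 September 2026

The last day of the funding period: 90 calendar days after 20 June 2026 is 18 September 2026.
The date on which the default interest accrual becomes due: 5 calendar days after 18 September 2026 is 23 September 2026.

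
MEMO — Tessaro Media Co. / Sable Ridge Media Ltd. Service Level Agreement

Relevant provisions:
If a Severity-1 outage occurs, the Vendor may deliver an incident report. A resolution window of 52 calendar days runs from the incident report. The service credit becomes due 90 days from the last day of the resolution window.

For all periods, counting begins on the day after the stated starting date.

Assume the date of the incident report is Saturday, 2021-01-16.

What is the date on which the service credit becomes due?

2021-06-07

Adding 52 calendar days to 2021-01-16 gives 2021-03-09, which is the last day of the resolution window.
The date on which the service credit becomes due: 2021-03-09 + 90 days = 2021-06-07.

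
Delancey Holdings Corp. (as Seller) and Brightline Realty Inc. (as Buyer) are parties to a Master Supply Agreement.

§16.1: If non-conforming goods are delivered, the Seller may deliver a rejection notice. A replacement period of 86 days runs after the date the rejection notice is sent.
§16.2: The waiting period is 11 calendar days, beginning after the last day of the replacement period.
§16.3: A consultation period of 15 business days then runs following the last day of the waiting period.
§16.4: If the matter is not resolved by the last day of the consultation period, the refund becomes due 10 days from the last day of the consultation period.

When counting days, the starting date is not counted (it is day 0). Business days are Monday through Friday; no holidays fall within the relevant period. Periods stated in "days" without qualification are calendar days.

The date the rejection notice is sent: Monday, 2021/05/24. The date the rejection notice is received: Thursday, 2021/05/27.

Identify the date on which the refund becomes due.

The last day of the replacement period: 2021/05/24 + 86 days = 2021/08/18.
Adding 11 calendar days to 2021/08/18 gives 2021/08/29, which is the last day of the waiting period.
The last day of the consultation period: 15 business days after Sunday, 2021/08/29, skipping weekends — Aug 30, Aug 31, Sep 1, Sep 2, …, Sep 15, Sep 16, Sep 17 — lands on Friday, 2021/09/17.
Adding 10 calendar days to 2021/09/17 gives 2021/09/27, which is the date on which the refund becomes due.

2021/09/27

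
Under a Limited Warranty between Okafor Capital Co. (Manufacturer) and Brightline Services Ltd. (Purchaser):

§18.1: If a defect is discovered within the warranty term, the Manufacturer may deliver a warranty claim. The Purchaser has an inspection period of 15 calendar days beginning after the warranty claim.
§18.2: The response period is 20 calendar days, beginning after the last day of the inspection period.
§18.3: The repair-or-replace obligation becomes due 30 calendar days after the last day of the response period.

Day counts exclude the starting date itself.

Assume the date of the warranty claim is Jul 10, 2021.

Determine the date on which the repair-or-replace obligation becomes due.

Sep 13, 2021

Adding 15 calendar days to Jul 10, 2021 gives Jul 25, 2021, which is the last day of the inspection period.
The last day of the response period: 20 calendar days after Jul 25, 2021 is Aug 14, 2021.
The date on which the repair-or-replace obligation becomes due: 30 calendar days after Aug 14, 2021 is Sep 13, 2021.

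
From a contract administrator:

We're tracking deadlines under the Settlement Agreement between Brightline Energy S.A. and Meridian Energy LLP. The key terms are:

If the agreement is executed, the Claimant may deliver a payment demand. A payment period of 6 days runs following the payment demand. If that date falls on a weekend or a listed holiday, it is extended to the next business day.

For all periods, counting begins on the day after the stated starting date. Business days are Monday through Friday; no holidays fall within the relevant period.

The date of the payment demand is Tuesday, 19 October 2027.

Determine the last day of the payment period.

25 October 2027

The last day of the payment period: 19 October 2027 + 6 days = 25 October 2027. 25 October 2027 is a Monday, so no roll-forward applies.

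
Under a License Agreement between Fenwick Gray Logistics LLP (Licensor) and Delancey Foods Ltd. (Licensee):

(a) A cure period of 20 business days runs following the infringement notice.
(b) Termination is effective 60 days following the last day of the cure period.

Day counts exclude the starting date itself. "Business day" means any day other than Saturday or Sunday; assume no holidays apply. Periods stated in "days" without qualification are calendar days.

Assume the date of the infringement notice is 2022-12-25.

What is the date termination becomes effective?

2023-03-21

From Sunday, 2022-12-25, 20 business days (Dec 26, Dec 27, Dec 28, Dec 29, …, Jan 18, Jan 19, Jan 20, skipping weekends) brings us to Friday, 2023-01-20, which is the last day of the cure period.
The date termination becomes effective: 2023-01-20 + 60 days = 2023-03-21.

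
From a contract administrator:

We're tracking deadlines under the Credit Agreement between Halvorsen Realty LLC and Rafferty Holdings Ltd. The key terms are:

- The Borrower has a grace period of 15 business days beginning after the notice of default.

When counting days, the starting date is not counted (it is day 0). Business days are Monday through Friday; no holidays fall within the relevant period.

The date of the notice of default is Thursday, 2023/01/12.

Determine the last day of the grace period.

The last day of the grace period: 15 business days after Thursday, 2023/01/12, skipping weekends — Jan 13, Jan 16, Jan 17, Jan 18, …, Jan 31, Feb 1, Feb 2 — lands on Thursday, 2023/02/02.

2023/02/02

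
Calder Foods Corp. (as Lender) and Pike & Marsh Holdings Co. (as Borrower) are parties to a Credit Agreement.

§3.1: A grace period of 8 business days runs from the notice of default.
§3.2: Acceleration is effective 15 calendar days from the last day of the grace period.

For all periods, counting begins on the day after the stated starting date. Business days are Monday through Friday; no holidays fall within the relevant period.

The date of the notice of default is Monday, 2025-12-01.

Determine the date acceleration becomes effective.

2025-12-26

The last day of the grace period: counting 8 business days from Monday, 2025-12-01 (Dec 2, Dec 3, Dec 4, Dec 5, Dec 8, Dec 9, Dec 10, Dec 11, skipping weekends) reaches Thursday, 2025-12-11.
The date acceleration becomes effective: 2025-12-11 + 15 days = 2025-12-26.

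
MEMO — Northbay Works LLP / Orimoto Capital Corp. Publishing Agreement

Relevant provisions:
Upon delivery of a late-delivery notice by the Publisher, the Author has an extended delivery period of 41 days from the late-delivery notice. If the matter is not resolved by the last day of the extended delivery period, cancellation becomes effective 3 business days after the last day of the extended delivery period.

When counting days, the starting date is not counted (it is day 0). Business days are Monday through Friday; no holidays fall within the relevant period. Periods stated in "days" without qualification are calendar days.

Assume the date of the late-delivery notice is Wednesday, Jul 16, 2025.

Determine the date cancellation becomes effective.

Adding 41 calendar days to Jul 16, 2025 gives Aug 26, 2025, which is the last day of the extended delivery period.
The date cancellation becomes effective: counting 3 business days from Tuesday, Aug 26, 2025 (Aug 27, Aug 28, Aug 29, skipping weekends) reaches Friday, Aug 29, 2025.

Aug 29, 2025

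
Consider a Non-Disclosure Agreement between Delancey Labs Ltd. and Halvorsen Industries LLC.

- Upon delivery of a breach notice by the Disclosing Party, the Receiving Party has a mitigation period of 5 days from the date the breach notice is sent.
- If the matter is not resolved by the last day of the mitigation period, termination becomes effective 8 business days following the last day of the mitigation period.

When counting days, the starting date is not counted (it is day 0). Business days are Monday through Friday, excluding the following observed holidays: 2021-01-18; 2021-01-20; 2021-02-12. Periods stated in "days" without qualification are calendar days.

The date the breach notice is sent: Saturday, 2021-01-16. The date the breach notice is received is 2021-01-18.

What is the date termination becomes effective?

2021-02-02

The last day of the mitigation period: 2021-01-16 + 5 days = 2021-01-21.
From Thursday, 2021-01-21, 8 business days (Jan 22, Jan 25, Jan 26, Jan 27, Jan 28, Jan 29, Feb 1, Feb 2, skipping weekends) brings us to Tuesday, 2021-02-02, which is the date termination becomes effective.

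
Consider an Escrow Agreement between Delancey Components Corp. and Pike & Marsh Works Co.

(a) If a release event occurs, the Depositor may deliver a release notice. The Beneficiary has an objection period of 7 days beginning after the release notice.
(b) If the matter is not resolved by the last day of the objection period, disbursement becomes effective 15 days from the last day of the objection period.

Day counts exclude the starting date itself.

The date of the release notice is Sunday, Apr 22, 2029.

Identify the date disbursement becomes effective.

May 14, 2029

The last day of the objection period: Apr 22, 2029 + 7 days = Apr 29, 2029.
The date disbursement becomes effective: Apr 29, 2029 + 15 days = May 14, 2029.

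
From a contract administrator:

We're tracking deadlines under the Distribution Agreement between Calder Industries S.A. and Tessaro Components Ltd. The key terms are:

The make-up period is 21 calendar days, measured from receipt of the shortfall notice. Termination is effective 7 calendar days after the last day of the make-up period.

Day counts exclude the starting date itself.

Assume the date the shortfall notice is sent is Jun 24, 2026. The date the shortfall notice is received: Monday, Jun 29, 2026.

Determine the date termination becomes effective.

Jul 27, 2026

Adding 21 calendar days to Jun 29, 2026 gives Jul 20, 2026, which is the last day of the make-up period.
Adding 7 calendar days to Jul 20, 2026 gives Jul 27, 2026, which is the date termination becomes effective.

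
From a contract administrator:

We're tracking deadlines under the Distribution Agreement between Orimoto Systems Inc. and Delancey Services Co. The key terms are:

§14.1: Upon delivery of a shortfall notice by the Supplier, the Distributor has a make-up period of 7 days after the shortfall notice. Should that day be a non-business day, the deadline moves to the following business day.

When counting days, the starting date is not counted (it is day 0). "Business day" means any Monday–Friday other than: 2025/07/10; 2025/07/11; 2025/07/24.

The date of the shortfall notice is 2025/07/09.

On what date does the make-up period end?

2025/07/16

The last day of the make-up period: 7 calendar days after 2025/07/09 is 2025/07/16. 2025/07/16 is a Wednesday and is not a listed holiday, so no roll-forward applies.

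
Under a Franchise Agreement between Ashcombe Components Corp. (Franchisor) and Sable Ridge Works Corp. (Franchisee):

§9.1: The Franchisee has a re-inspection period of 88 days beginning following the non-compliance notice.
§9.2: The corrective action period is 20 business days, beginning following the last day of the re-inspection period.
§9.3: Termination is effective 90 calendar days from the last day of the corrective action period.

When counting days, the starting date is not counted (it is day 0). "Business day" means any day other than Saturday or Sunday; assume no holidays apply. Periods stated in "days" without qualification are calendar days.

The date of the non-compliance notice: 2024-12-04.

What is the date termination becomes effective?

2025-06-26

The last day of the re-inspection period: 88 calendar days after 2024-12-04 is 2025-03-02.
From Sunday, 2025-03-02, 20 business days (Mar 3, Mar 4, Mar 5, Mar 6, …, Mar 26, Mar 27, Mar 28, skipping weekends) brings us to Friday, 2025-03-28, which is the last day of the corrective action period.
Adding 90 calendar days to 2025-03-28 gives 2025-06-26, which is the date termination becomes effective.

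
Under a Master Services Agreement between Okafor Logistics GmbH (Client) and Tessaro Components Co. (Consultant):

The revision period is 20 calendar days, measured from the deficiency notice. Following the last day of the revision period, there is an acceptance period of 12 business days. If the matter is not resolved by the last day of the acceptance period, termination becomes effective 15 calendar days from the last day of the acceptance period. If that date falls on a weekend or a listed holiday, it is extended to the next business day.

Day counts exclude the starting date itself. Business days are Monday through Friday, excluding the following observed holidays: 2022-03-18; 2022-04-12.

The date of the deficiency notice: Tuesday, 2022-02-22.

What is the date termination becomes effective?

2022-04-15

The last day of the revision period: 20 calendar days after 2022-02-22 is 2022-03-14.
From Monday, 2022-03-14, 12 business days (Mar 15, Mar 16, Mar 17, Mar 21, …, Mar 29, Mar 30, Mar 31, skipping weekends and the listed holiday on Mar 18) brings us to Thursday, 2022-03-31, which is the last day of the acceptance period.
Adding 15 calendar days to 2022-03-31 gives 2022-04-15, which is the date termination becomes effective. 2022-04-15 is a Friday and is not a listed holiday, so no roll-forward applies.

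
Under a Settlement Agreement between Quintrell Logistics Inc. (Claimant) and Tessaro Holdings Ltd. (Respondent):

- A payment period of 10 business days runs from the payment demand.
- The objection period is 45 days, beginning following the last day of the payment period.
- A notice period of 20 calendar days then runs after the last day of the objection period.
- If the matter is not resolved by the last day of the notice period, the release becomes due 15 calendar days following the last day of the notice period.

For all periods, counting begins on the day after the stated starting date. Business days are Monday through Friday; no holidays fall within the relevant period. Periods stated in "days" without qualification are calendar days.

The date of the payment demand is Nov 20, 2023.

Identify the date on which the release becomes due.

Feb 22, 2024

The last day of the payment period: 10 business days after Monday, Nov 20, 2023, skipping weekends — Nov 21, Nov 22, Nov 23, Nov 24, Nov 27, Nov 28, Nov 29, Nov 30, Dec 1, Dec 4 — lands on Monday, Dec 4, 2023.
The last day of the objection period: Dec 4, 2023 + 45 days = Jan 18, 2024.
The last day of the notice period: Jan 18, 2024 + 20 days = Feb 7, 2024.
Adding 15 calendar days to Feb 7, 2024 gives Feb 22, 2024, which is the date on which the release becomes due.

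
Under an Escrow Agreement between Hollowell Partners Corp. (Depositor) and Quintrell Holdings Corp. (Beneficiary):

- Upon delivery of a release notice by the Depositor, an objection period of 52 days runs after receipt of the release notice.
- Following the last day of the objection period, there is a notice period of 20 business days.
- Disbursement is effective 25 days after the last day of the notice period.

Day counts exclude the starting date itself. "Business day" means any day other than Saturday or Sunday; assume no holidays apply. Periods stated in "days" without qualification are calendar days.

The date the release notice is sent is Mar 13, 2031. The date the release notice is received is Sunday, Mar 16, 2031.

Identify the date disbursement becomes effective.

Jun 29, 2031

The last day of the objection period: Mar 16, 2031 + 52 days = May 7, 2031.
The last day of the notice period: 20 business days after Wednesday, May 7, 2031, skipping weekends — May 8, May 9, May 12, May 13, …, Jun 2, Jun 3, Jun 4 — lands on Wednesday, Jun 4, 2031.
Adding 25 calendar days to Jun 4, 2031 gives Jun 29, 2031, which is the date disbursement becomes effective.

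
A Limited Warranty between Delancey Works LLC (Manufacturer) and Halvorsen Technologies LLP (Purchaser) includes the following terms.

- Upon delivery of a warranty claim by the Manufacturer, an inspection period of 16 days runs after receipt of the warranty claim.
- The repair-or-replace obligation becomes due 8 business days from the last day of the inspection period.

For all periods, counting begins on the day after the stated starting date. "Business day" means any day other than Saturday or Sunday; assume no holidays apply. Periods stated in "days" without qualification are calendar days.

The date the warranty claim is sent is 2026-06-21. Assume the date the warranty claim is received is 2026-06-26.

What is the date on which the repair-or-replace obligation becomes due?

2026-07-22

The last day of the inspection period: 16 calendar days after 2026-06-26 is 2026-07-12.
The date on which the repair-or-replace obligation becomes due: 8 business days after Sunday, 2026-07-12, skipping weekends — Jul 13, Jul 14, Jul 15, Jul 16, Jul 17, Jul 20, Jul 21, Jul 22 — lands on Wednesday, 2026-07-22.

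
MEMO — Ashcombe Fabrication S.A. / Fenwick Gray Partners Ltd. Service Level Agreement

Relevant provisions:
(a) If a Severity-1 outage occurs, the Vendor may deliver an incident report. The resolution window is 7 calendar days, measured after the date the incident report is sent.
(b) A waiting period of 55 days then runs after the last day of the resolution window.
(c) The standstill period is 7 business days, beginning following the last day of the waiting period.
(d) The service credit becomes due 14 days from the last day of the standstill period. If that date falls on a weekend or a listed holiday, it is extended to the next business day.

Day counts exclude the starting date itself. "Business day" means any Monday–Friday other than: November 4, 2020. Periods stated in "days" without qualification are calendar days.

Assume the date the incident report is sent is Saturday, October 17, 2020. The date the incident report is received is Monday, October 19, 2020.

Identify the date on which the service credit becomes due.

The last day of the resolution window: October 17, 2020 + 7 days = October 24, 2020.
Adding 55 calendar days to October 24, 2020 gives December 18, 2020, which is the last day of the waiting period.
The last day of the standstill period: counting 7 business days from Friday, December 18, 2020 (Dec 21, Dec 22, Dec 23, Dec 24, Dec 25, Dec 28, Dec 29, skipping weekends) reaches Tuesday, December 29, 2020.
Adding 14 calendar days to December 29, 2020 gives January 12, 2021, which is the date on which the service credit becomes due. January 12, 2021 is a Tuesday and is not a listed holiday, so no roll-forward applies.

January 12, 2021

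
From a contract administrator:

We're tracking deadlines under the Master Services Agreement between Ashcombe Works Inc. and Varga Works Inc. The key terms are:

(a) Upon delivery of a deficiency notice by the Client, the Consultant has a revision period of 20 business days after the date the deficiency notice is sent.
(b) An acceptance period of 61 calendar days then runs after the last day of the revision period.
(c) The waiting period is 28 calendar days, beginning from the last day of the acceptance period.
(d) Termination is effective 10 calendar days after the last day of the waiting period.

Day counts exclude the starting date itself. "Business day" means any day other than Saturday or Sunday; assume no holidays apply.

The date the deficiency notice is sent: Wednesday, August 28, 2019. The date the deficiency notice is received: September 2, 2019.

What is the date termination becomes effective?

January 2, 2020

The last day of the revision period: 20 business days after Wednesday, August 28, 2019, skipping weekends — Aug 29, Aug 30, Sep 2, Sep 3, …, Sep 23, Sep 24, Sep 25 — lands on Wednesday, September 25, 2019.
Adding 61 calendar days to September 25, 2019 gives November 25, 2019, which is the last day of the acceptance period.
The last day of the waiting period: November 25, 2019 + 28 days = December 23, 2019.
The date termination becomes effective: 10 calendar days after December 23, 2019 is January 2, 2020.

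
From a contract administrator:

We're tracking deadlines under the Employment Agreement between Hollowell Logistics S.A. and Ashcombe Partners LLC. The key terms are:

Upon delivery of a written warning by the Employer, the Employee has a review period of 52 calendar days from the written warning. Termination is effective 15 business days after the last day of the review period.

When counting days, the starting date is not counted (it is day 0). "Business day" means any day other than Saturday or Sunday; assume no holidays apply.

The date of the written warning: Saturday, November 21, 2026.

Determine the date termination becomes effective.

February 2, 2027

The last day of the review period: November 21, 2026 + 52 days = January 12, 2027.
The date termination becomes effective: 15 business days after Tuesday, January 12, 2027, skipping weekends — Jan 13, Jan 14, Jan 15, Jan 18, …, Jan 29, Feb 1, Feb 2 — lands on Tuesday, February 2, 2027.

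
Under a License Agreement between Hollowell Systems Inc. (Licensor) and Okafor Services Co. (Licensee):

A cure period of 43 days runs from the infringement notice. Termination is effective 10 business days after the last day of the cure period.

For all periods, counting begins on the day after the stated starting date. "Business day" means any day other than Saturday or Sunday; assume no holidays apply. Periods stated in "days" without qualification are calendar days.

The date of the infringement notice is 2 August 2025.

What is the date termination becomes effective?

The last day of the cure period: 2 August 2025 + 43 days = 14 September 2025.
From Sunday, 14 September 2025, 10 business days (Sep 15, Sep 16, Sep 17, Sep 18, Sep 19, Sep 22, Sep 23, Sep 24, Sep 25, Sep 26, skipping weekends) brings us to Friday, 26 September 2025, which is the date termination becomes effective.

26 September 2025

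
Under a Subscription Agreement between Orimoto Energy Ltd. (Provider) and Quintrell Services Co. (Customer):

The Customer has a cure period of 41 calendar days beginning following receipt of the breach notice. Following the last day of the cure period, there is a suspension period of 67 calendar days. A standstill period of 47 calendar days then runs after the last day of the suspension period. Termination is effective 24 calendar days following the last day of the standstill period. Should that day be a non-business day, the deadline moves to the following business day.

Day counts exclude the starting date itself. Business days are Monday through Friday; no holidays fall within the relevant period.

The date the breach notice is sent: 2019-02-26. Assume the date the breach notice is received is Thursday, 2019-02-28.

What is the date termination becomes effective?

Adding 41 calendar days to 2019-02-28 gives 2019-04-10, which is the last day of the cure period.
Adding 67 calendar days to 2019-04-10 gives 2019-06-16, which is the last day of the suspension period.
Adding 47 calendar days to 2019-06-16 gives 2019-08-02, which is the last day of the standstill period.
Adding 24 calendar days to 2019-08-02 gives 2019-08-26, which is the date termination becomes effective. 2019-08-26 is a Monday, so no roll-forward applies.

2019-08-26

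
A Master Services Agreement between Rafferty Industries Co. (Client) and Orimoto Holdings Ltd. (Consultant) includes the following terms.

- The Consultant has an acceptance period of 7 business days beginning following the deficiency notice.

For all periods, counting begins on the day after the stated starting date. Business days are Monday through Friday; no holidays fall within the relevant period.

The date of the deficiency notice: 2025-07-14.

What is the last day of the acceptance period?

The last day of the acceptance period: 7 business days after Monday, 2025-07-14, skipping weekends — Jul 15, Jul 16, Jul 17, Jul 18, Jul 21, Jul 22, Jul 23 — lands on Wednesday, 2025-07-23.

2025-07-23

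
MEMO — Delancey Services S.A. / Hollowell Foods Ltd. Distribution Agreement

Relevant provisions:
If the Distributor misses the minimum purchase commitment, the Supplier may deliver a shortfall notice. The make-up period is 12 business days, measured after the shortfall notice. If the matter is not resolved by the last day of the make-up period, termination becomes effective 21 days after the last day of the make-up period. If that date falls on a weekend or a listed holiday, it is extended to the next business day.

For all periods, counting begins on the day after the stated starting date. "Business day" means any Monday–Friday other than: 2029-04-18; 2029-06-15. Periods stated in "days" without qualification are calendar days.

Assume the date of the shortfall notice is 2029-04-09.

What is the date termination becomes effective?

2029-05-17

From Monday, 2029-04-09, 12 business days (Apr 10, Apr 11, Apr 12, Apr 13, …, Apr 24, Apr 25, Apr 26, skipping weekends and the listed holiday on Apr 18) brings us to Thursday, 2029-04-26, which is the last day of the make-up period.
The date termination becomes effective: 21 calendar days after 2029-04-26 is 2029-05-17. 2029-05-17 is a Thursday and is not a listed holiday, so no roll-forward applies.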